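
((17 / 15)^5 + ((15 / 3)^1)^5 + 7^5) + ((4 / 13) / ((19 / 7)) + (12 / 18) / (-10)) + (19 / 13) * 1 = 19935.38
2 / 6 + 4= 13 / 3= 4.33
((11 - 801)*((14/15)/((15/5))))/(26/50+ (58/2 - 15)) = -55300/3267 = -16.93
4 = 4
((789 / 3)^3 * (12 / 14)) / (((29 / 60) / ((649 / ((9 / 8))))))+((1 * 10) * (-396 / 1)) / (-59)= 222901983868520 / 11977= 18610836091.55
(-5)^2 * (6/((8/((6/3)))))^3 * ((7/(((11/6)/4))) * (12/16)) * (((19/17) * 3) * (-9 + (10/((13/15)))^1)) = 7271775/884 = 8225.99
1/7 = 0.14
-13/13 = -1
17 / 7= 2.43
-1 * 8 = -8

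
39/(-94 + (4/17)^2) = -3757/9050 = -0.42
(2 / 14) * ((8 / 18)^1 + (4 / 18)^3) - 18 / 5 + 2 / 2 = -64679 / 25515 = -2.53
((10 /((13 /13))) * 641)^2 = 41088100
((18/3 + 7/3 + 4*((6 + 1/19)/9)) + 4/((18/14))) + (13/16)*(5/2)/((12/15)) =364951/21888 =16.67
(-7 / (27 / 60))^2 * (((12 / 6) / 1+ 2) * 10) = 784000 / 81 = 9679.01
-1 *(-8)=8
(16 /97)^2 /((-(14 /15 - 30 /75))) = -480 /9409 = -0.05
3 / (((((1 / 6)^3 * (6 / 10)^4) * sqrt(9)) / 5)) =25000 / 3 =8333.33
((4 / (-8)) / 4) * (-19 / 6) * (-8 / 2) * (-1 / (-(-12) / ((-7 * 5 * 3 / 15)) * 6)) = -133 / 864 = -0.15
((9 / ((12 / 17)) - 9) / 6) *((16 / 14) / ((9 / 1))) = 5 / 63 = 0.08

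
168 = 168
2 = 2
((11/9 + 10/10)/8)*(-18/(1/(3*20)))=-300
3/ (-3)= -1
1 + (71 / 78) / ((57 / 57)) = 149 / 78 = 1.91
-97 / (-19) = 97 / 19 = 5.11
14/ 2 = 7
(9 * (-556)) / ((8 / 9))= -11259 / 2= -5629.50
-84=-84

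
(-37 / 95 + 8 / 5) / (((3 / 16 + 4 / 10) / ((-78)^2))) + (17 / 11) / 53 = 6526443661 / 520619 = 12535.93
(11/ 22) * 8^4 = 2048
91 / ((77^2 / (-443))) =-5759 / 847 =-6.80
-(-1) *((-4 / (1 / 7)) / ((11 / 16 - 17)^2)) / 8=-896 / 68121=-0.01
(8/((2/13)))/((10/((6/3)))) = 52/5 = 10.40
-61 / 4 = -15.25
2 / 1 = 2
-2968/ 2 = -1484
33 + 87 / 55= 1902 / 55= 34.58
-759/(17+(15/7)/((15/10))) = -1771/43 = -41.19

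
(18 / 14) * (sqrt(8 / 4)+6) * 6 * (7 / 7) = 54 * sqrt(2) / 7+324 / 7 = 57.20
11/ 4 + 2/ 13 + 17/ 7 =1941/ 364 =5.33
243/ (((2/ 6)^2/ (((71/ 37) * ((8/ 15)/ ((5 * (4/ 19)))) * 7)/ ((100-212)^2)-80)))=-145005864579/ 828800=-174958.81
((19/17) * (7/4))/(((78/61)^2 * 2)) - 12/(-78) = 0.75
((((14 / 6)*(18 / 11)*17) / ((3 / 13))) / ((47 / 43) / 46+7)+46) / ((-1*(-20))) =1314979 / 305646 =4.30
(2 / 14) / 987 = 1 / 6909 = 0.00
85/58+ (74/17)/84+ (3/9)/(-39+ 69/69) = 593491/393414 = 1.51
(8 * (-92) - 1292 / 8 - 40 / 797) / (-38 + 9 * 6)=-1430695 / 25504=-56.10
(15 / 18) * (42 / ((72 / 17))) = 595 / 72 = 8.26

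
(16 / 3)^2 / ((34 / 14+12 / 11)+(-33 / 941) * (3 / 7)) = 9274496 / 1142649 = 8.12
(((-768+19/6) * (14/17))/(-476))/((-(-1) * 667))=4589/2313156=0.00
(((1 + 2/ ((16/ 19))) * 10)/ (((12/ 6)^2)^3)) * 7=945/ 256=3.69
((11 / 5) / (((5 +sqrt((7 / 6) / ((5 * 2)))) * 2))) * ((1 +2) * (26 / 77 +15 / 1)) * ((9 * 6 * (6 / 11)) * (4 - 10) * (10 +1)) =-206627760 / 10451 +6887592 * sqrt(105) / 52255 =-18420.48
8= 8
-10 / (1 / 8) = -80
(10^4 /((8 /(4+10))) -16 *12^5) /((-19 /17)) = 67384804 /19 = 3546568.63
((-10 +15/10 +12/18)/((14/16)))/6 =-94/63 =-1.49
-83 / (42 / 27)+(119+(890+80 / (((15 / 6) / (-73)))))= -19325 / 14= -1380.36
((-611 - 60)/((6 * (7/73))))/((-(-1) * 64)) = -18.22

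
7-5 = 2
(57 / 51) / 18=19 / 306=0.06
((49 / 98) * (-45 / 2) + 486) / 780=633 / 1040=0.61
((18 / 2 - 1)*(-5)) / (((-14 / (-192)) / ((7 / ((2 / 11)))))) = -21120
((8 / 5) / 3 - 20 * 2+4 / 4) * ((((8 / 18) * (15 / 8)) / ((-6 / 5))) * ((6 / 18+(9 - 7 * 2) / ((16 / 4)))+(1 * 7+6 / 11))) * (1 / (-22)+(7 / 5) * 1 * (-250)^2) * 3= 4859419350625 / 104544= 46482049.19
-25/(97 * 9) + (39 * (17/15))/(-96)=-68311/139680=-0.49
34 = 34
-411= -411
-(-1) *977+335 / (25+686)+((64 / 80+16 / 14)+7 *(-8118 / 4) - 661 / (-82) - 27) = -13514720617 / 1020285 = -13246.02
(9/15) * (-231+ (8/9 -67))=-2674/15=-178.27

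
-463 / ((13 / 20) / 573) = -5305980 / 13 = -408152.31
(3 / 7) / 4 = 3 / 28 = 0.11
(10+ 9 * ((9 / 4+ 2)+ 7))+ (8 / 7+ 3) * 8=4043 / 28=144.39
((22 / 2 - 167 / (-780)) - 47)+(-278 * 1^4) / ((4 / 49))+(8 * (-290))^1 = -4493803 / 780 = -5761.29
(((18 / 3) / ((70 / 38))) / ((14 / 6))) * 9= 12.56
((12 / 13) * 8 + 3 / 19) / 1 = 1863 / 247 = 7.54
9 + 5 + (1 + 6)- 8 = 13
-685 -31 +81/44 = -31423/44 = -714.16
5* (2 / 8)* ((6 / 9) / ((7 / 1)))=5 / 42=0.12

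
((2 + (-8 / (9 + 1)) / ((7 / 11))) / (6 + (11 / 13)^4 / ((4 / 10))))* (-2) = -2970344 / 14557795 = -0.20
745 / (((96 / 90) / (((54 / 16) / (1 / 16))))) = 301725 / 8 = 37715.62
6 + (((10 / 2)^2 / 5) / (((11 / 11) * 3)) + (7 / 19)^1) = 458 / 57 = 8.04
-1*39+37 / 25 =-938 / 25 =-37.52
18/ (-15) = -6/ 5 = -1.20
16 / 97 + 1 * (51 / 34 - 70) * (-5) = 66477 / 194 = 342.66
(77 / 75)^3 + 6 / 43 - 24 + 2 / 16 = -3287562023 / 145125000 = -22.65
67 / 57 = 1.18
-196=-196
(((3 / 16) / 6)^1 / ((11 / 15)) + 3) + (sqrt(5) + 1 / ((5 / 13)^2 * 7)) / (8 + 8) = sqrt(5) / 16 + 191143 / 61600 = 3.24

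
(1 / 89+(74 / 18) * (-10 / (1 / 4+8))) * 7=-919961 / 26433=-34.80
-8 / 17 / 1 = -8 / 17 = -0.47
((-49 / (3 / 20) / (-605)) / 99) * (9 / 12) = 49 / 11979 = 0.00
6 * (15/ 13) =6.92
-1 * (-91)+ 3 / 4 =367 / 4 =91.75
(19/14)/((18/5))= 95/252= 0.38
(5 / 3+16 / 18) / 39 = 23 / 351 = 0.07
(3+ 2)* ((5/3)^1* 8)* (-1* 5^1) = -1000/3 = -333.33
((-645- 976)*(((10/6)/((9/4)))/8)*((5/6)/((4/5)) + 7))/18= -1564265/23328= -67.06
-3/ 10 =-0.30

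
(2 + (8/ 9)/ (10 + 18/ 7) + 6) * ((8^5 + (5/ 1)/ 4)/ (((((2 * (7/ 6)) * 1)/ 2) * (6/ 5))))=523652615/ 2772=188907.87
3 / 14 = 0.21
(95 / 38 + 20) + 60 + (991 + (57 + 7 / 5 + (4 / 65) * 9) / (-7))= 969221 / 910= 1065.08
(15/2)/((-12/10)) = -6.25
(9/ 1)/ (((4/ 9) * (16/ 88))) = 891/ 8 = 111.38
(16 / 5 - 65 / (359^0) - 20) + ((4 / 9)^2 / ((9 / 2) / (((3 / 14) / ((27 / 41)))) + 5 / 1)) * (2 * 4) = -6387337 / 78165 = -81.72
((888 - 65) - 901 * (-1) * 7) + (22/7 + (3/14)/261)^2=216167089/30276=7139.88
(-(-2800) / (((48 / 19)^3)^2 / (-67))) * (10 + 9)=-10480646139775 / 764411904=-13710.73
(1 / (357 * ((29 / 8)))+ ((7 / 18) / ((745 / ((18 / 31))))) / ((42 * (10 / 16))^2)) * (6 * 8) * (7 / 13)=221838208 / 11101189125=0.02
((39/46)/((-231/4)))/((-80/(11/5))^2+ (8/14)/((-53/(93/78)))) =-98527/8874233727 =-0.00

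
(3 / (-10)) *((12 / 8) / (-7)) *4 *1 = 9 / 35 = 0.26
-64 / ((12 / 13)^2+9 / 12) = -43264 / 1083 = -39.95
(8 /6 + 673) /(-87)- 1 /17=-34652 /4437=-7.81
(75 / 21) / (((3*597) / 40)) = 1000 / 12537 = 0.08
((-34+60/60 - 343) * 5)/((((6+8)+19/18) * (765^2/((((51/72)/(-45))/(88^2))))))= 0.00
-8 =-8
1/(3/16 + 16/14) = 112/149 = 0.75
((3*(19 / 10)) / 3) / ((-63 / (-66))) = 209 / 105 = 1.99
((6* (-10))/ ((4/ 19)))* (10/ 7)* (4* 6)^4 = -945561600/ 7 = -135080228.57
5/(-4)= -5/4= -1.25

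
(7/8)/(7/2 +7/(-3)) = 3/4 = 0.75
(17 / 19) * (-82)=-1394 / 19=-73.37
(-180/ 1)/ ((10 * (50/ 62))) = -22.32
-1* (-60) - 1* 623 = -563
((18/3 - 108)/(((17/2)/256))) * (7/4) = -5376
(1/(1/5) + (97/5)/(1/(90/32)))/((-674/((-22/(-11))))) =-953/5392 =-0.18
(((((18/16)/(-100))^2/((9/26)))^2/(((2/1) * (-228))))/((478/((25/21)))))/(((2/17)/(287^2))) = -0.00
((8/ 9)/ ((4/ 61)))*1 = 122/ 9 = 13.56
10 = 10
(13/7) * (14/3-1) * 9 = 61.29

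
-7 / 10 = -0.70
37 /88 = 0.42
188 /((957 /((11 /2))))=94 /87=1.08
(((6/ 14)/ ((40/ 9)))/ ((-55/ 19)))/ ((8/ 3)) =-1539/ 123200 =-0.01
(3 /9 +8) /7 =25 /21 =1.19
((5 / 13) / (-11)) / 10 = -0.00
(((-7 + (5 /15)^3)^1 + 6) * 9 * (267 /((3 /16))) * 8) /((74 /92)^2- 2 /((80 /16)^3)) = -156473.08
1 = 1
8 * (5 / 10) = 4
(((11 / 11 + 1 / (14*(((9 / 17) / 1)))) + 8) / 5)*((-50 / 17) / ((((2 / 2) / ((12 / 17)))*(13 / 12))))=-92080 / 26299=-3.50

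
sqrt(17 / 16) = 1.03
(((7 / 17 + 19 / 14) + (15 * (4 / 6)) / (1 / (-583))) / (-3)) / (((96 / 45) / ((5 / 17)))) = 34677975 / 129472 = 267.84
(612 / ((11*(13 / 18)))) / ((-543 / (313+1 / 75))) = -28734624 / 647075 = -44.41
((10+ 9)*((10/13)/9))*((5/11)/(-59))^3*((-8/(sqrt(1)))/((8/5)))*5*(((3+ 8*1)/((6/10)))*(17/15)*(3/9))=10093750/78503863581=0.00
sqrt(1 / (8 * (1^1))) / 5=sqrt(2) / 20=0.07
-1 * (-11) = 11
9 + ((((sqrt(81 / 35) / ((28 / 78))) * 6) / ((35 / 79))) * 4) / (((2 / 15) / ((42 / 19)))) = 9 + 2994732 * sqrt(35) / 4655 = 3815.03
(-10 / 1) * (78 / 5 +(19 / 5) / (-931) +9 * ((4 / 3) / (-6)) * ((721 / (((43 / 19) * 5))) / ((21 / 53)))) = 19343498 / 6321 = 3060.20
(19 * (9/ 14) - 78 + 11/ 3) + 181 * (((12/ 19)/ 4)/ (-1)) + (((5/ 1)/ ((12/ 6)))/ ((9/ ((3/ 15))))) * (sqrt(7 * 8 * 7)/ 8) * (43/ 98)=-72377/ 798 + 43 * sqrt(2)/ 1008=-90.64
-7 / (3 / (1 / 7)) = -1 / 3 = -0.33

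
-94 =-94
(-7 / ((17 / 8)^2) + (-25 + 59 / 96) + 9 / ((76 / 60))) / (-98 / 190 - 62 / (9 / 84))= 49630715 / 1526539616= 0.03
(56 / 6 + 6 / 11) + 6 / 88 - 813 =-106003 / 132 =-803.05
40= 40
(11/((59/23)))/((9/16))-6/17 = 65630/9027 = 7.27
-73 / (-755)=73 / 755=0.10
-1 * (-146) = 146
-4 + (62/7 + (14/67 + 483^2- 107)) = 109364734/469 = 233187.07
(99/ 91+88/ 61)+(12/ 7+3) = 40216/ 5551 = 7.24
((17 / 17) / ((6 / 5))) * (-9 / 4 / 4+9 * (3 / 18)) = 25 / 32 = 0.78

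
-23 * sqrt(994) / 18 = -40.29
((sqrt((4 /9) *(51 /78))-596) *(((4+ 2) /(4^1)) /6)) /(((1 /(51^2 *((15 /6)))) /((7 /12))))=-4521405 /8+ 10115 *sqrt(442) /416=-564664.43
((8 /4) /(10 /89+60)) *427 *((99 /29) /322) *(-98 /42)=-1254099 /3568450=-0.35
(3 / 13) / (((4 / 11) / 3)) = 99 / 52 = 1.90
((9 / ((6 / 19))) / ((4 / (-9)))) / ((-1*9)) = 57 / 8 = 7.12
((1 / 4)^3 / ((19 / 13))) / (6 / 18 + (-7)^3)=-39 / 1250048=-0.00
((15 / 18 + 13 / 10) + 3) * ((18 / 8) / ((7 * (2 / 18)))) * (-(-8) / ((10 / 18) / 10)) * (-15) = -32076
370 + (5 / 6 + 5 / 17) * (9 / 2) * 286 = 61915 / 34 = 1821.03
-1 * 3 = -3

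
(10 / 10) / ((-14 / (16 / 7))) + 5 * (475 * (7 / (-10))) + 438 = -120017 / 98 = -1224.66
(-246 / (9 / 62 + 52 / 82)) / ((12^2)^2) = -52111 / 3423168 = -0.02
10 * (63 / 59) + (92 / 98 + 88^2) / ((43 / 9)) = 202842972 / 124313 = 1631.71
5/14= 0.36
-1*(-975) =975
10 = 10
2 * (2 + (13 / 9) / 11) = 422 / 99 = 4.26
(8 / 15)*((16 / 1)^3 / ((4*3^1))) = 8192 / 45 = 182.04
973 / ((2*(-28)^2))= 139 / 224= 0.62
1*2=2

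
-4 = -4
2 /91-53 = -4821 /91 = -52.98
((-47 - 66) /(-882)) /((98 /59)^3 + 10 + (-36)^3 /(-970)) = 11255796095 /5506897167324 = 0.00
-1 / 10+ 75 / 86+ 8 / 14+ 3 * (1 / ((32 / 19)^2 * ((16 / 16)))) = 3700443 / 1541120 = 2.40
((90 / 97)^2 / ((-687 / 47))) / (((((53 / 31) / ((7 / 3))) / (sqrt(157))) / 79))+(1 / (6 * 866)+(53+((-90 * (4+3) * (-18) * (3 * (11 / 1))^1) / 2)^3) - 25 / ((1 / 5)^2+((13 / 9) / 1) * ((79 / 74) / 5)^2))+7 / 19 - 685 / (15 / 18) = 84342786590865344363941795 / 12875287908 - 725148900 * sqrt(157) / 114197033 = 6550749559429915.62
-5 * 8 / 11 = -40 / 11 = -3.64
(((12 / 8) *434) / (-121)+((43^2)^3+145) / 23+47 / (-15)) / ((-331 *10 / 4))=-997675986236 / 3003825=-332135.19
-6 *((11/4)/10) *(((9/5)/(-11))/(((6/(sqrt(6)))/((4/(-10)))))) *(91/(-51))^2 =-8281 *sqrt(6)/144500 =-0.14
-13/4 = -3.25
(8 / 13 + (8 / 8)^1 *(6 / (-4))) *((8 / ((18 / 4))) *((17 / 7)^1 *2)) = -7.64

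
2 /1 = 2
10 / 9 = 1.11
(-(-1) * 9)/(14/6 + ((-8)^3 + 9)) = -27/1502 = -0.02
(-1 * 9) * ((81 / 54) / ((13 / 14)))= -189 / 13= -14.54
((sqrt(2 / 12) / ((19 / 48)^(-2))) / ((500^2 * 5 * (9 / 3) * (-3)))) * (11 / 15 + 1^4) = -4693 * sqrt(6) / 1166400000000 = -0.00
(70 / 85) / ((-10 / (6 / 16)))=-21 / 680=-0.03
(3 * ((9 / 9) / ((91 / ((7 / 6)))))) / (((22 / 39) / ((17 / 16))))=51 / 704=0.07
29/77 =0.38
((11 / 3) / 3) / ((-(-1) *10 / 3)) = 11 / 30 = 0.37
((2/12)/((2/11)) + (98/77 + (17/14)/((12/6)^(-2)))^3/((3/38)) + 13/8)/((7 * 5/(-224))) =-8531914428/456533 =-18688.49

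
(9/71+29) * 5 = 10340/71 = 145.63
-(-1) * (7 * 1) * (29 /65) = 203 /65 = 3.12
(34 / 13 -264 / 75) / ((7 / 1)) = -42 / 325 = -0.13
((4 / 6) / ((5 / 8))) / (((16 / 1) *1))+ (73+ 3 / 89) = 97589 / 1335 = 73.10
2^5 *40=1280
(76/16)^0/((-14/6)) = -3/7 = -0.43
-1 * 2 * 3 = -6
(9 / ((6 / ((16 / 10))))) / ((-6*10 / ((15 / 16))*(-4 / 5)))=3 / 64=0.05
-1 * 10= -10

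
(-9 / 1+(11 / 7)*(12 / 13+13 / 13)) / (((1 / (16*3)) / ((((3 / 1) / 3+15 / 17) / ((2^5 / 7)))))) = -1536 / 13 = -118.15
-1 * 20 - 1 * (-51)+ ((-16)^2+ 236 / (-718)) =102915 / 359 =286.67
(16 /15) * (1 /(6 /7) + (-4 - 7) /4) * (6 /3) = -152 /45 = -3.38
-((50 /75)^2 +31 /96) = -221 /288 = -0.77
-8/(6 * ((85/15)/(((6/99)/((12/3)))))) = -2/561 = -0.00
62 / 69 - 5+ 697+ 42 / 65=3110548 / 4485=693.54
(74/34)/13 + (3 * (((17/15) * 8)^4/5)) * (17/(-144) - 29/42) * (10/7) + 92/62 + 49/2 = -4657.03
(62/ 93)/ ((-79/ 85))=-0.72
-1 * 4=-4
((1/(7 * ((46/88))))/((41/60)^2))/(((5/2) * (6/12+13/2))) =63360/1894487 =0.03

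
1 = 1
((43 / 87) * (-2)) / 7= -86 / 609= -0.14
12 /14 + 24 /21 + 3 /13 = 29 /13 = 2.23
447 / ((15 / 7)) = 1043 / 5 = 208.60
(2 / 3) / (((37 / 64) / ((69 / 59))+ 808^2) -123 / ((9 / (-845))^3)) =238464 / 36646974114167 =0.00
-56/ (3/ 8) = -149.33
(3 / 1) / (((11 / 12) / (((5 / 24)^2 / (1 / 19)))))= 475 / 176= 2.70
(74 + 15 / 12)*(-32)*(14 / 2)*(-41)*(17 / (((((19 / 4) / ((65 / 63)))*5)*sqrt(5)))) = 87275552*sqrt(5) / 855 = 228250.37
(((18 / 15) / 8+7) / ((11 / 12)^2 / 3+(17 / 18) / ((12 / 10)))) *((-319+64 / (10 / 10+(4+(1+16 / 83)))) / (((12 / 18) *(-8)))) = 918844641 / 2369540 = 387.77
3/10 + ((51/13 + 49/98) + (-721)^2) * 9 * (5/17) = 1520548194/1105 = 1376061.71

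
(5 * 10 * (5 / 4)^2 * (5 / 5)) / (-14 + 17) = 625 / 24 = 26.04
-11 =-11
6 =6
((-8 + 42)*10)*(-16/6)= -2720/3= -906.67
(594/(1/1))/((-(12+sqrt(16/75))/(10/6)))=-111375/1348+2475 *sqrt(3)/1348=-79.44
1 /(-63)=-0.02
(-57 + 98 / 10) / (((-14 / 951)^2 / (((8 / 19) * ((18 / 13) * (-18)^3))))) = 44811868505472 / 60515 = 740508444.28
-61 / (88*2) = -61 / 176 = -0.35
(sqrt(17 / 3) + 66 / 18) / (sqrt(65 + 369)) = sqrt(434)* (sqrt(51) + 11) / 1302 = 0.29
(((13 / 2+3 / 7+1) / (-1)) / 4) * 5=-555 / 56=-9.91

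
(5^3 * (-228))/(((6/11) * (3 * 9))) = -52250/27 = -1935.19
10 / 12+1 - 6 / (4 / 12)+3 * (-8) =-241 / 6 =-40.17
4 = 4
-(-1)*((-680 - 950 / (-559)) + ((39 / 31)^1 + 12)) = -11524521 / 17329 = -665.04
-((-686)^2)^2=-221460595216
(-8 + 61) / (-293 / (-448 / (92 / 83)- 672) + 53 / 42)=3935568 / 113921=34.55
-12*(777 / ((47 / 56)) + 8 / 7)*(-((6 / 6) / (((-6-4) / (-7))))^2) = 1280832 / 235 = 5450.35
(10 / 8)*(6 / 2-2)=5 / 4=1.25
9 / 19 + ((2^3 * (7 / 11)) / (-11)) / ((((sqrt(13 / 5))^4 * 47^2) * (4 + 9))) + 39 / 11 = 4.02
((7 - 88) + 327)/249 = 82/83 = 0.99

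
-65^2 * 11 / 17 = -46475 / 17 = -2733.82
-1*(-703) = 703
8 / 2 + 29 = 33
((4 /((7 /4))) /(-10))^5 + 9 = 472664107 /52521875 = 9.00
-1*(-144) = 144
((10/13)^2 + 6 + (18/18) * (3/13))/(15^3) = 1153/570375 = 0.00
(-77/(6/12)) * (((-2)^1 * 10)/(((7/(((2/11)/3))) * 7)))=80/21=3.81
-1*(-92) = 92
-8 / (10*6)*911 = -1822 / 15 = -121.47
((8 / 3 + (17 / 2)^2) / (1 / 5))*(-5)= -22475 / 12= -1872.92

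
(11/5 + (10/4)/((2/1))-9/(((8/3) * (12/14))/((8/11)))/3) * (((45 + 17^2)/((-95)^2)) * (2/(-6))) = -30561/992750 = -0.03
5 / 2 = 2.50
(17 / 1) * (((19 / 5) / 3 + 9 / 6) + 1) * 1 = 1921 / 30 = 64.03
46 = 46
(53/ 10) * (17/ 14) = 901/ 140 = 6.44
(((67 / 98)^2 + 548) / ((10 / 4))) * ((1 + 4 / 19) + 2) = 321316341 / 456190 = 704.35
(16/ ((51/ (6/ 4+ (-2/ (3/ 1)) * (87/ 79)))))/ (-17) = -968/ 68493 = -0.01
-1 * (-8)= 8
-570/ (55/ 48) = -5472/ 11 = -497.45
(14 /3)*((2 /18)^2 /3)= 14 /729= 0.02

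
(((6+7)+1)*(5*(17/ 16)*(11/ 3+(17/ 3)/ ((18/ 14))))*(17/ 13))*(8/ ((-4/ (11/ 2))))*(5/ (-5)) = 12127885/ 1404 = 8638.09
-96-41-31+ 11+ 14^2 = 39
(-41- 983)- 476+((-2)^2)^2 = -1484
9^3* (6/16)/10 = 2187/80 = 27.34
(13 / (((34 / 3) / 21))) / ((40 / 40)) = 24.09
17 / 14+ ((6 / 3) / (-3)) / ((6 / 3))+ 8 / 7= 85 / 42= 2.02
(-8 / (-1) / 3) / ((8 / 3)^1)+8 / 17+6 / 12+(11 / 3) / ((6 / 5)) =769 / 153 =5.03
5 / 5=1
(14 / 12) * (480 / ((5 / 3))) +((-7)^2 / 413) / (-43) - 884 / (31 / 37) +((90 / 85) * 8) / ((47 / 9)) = -45085535267 / 62838953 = -717.48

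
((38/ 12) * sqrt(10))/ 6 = 19 * sqrt(10)/ 36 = 1.67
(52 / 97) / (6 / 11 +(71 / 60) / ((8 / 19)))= 21120 / 132211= 0.16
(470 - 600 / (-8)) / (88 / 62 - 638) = -16895 / 19734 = -0.86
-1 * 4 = -4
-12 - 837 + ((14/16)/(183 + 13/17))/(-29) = -849.00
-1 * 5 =-5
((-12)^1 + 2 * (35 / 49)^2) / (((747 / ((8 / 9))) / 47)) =-202288 / 329427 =-0.61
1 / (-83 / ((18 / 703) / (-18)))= 1 / 58349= 0.00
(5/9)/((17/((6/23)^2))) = 20/8993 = 0.00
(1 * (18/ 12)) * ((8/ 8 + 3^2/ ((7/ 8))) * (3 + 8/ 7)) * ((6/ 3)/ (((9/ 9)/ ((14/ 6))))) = 327.29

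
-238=-238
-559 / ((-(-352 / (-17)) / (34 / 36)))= 161551 / 6336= 25.50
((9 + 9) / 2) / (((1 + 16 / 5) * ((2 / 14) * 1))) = 15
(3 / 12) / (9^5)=1 / 236196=0.00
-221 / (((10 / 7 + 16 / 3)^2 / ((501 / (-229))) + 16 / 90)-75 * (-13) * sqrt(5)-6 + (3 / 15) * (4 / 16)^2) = -67317734835318240000 * sqrt(5) / 1484727161381412855191-1844106880359285360 / 1484727161381412855191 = -0.10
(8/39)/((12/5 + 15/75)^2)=0.03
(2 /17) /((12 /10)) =5 /51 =0.10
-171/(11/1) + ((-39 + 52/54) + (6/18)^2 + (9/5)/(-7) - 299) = -3666613/10395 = -352.73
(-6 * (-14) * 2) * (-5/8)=-105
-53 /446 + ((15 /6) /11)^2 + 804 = 86770077 /107932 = 803.93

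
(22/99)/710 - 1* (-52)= 166141/3195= 52.00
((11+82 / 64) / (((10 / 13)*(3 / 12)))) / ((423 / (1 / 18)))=1703 / 203040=0.01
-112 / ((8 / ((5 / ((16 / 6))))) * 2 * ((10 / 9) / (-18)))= 212.62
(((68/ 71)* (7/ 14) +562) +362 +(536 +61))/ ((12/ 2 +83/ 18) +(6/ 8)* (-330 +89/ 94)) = -6.44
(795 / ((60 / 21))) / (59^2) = 1113 / 13924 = 0.08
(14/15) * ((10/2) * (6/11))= 28/11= 2.55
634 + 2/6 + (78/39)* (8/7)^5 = 638.23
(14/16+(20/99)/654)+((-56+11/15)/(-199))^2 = 244205804291/256400634600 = 0.95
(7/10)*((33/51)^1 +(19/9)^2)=24598/6885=3.57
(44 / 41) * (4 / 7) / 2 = 88 / 287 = 0.31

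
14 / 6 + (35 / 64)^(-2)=5.68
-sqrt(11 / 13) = -0.92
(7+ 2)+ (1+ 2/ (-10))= 49/ 5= 9.80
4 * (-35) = -140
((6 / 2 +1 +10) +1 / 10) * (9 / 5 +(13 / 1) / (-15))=329 / 25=13.16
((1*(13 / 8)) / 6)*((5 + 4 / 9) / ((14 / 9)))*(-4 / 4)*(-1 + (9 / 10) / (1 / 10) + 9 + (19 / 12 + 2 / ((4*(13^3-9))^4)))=-14882829427872014609 / 844873577140322304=-17.62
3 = 3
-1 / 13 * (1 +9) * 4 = -40 / 13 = -3.08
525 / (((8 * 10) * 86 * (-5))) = -21 / 1376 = -0.02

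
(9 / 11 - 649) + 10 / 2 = -7075 / 11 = -643.18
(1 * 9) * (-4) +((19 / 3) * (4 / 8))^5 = 2196163 / 7776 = 282.43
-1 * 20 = -20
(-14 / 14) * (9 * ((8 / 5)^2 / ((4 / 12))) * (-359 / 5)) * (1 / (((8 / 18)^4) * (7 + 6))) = 63595773 / 6500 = 9783.97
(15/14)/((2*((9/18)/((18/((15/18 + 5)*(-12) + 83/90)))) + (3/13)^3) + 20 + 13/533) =1094435550/16546869997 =0.07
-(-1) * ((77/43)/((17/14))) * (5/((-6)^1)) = -2695/2193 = -1.23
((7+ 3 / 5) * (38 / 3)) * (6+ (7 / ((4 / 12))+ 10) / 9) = 24548 / 27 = 909.19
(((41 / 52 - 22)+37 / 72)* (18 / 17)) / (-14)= 19373 / 12376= 1.57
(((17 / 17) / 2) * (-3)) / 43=-3 / 86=-0.03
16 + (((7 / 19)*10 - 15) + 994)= 18975 / 19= 998.68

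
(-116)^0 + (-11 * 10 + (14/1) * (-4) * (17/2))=-585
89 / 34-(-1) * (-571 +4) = -19189 / 34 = -564.38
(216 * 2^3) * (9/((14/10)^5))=48600000/16807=2891.65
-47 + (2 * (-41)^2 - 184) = 3131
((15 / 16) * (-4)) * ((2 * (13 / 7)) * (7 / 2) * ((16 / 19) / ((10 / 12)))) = -49.26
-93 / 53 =-1.75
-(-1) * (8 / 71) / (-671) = -8 / 47641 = -0.00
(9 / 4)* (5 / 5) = 9 / 4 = 2.25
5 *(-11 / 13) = -55 / 13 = -4.23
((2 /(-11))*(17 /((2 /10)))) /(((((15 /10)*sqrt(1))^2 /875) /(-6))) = 1190000 /33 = 36060.61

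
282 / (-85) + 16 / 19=-3998 / 1615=-2.48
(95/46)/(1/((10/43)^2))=4750/42527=0.11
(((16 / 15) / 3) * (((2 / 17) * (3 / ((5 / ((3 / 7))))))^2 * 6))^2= 11943936 / 3133342515625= 0.00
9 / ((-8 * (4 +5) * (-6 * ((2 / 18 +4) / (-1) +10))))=3 / 848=0.00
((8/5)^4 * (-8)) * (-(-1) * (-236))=7733248/625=12373.20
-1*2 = -2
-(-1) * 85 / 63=85 / 63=1.35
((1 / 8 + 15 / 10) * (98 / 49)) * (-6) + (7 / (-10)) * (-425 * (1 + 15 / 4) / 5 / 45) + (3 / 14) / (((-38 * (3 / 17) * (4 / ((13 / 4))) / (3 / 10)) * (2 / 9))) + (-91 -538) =-984036647 / 1532160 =-642.25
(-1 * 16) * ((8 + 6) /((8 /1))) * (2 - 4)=56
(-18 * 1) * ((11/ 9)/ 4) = -11/ 2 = -5.50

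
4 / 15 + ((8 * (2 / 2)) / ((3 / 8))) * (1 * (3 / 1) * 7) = 6724 / 15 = 448.27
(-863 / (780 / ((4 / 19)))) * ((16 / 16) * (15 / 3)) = -863 / 741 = -1.16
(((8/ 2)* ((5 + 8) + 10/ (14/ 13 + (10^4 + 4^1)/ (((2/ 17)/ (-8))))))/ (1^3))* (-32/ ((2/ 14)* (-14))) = 3678900992/ 4421761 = 832.00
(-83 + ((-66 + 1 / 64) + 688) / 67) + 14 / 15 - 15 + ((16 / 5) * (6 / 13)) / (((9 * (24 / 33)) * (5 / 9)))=-365304497 / 4180800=-87.38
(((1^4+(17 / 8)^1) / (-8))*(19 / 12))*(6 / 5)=-95 / 128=-0.74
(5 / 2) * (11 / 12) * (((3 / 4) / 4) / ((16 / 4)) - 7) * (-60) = 122375 / 128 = 956.05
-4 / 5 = -0.80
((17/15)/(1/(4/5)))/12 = 17/225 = 0.08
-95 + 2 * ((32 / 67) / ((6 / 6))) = -6301 / 67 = -94.04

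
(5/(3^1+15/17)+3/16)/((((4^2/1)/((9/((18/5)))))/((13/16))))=50635/270336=0.19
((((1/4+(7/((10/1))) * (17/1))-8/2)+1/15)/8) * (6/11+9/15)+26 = 239153/8800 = 27.18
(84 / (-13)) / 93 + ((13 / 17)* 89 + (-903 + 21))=-5576787 / 6851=-814.01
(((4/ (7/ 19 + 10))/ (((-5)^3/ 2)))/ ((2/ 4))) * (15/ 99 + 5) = -10336/ 162525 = -0.06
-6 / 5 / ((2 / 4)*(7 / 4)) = -1.37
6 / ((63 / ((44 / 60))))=22 / 315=0.07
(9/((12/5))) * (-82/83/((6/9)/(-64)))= 29520/83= 355.66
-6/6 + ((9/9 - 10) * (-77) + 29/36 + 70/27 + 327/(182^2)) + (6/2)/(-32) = 695.31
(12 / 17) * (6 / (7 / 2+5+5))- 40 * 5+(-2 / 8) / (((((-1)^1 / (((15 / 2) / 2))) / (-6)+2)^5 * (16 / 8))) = -536976309515879 / 2689052614656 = -199.69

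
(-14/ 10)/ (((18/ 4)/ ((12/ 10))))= -28/ 75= -0.37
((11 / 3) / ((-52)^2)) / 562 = 11 / 4558944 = 0.00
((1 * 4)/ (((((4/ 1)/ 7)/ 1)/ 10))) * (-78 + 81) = 210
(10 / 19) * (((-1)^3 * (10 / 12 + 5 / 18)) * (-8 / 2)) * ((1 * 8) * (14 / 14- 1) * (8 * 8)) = 0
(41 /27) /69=41 /1863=0.02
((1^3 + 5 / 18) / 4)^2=529 / 5184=0.10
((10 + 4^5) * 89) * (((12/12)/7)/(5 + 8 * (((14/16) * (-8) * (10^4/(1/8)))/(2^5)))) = -92026/979965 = -0.09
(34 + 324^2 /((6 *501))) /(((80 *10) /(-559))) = -643409 /13360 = -48.16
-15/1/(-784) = 15/784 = 0.02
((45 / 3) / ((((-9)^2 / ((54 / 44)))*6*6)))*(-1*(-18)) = 5 / 44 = 0.11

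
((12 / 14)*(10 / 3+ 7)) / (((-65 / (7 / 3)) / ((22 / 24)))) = -341 / 1170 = -0.29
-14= -14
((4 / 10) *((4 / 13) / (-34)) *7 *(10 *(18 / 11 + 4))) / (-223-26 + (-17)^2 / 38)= 131936 / 22299563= 0.01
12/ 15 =4/ 5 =0.80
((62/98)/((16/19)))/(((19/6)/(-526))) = -24459/196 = -124.79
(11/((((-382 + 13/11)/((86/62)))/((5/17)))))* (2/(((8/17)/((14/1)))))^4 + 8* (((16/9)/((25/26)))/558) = -621423544854439/4207431600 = -147696.65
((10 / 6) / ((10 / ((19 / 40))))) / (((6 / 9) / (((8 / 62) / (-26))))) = -19 / 32240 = -0.00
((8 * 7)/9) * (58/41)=3248/369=8.80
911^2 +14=829935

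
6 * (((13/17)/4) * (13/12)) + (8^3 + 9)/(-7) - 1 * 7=-80.19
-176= -176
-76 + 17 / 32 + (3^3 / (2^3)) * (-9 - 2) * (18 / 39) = -38523 / 416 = -92.60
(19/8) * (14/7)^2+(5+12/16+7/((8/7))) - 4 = 139/8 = 17.38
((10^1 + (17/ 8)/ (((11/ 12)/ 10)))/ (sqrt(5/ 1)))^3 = 1945085 * sqrt(5)/ 1331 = 3267.73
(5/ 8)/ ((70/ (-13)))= -13/ 112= -0.12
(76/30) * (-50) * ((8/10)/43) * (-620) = 188480/129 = 1461.09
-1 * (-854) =854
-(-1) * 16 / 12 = 4 / 3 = 1.33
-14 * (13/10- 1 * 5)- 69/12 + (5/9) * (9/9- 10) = 821/20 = 41.05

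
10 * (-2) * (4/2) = -40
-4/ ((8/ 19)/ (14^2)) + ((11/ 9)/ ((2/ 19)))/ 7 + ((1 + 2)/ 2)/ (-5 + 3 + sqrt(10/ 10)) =-117296/ 63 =-1861.84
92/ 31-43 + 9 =-962/ 31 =-31.03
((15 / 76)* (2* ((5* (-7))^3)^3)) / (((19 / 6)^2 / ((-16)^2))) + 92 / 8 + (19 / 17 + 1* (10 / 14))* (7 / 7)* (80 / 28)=-9075929750369808777939 / 11427094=-794246529377443.54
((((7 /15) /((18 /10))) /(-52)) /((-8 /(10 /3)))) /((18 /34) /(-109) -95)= -64855 /2965989312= -0.00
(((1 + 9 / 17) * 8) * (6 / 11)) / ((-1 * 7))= -1248 / 1309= -0.95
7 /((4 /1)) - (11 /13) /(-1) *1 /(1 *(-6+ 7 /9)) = 3881 /2444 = 1.59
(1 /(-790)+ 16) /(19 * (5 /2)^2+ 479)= 8426 /314815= 0.03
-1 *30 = -30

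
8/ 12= 2/ 3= 0.67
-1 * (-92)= 92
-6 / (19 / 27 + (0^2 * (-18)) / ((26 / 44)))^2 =-4374 / 361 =-12.12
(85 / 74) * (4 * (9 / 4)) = 765 / 74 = 10.34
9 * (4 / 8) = 9 / 2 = 4.50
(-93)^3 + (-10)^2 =-804257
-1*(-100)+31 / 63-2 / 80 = 253177 / 2520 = 100.47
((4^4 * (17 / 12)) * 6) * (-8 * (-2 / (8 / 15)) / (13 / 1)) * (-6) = -30129.23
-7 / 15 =-0.47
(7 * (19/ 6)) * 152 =10108/ 3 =3369.33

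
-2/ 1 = -2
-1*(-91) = 91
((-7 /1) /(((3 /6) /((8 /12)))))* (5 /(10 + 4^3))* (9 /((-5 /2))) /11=84 /407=0.21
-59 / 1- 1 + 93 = 33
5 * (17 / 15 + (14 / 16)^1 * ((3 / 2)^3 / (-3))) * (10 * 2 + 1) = 1001 / 64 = 15.64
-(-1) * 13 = 13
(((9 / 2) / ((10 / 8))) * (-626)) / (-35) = 11268 / 175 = 64.39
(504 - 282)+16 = 238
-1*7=-7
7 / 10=0.70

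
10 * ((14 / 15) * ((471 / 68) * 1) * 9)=9891 / 17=581.82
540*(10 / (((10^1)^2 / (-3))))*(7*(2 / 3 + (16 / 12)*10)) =-15876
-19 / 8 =-2.38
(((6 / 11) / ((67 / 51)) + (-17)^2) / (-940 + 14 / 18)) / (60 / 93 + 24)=-59510421 / 4759613804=-0.01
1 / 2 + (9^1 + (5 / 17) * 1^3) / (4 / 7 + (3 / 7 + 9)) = 243 / 170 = 1.43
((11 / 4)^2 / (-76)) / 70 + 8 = 680839 / 85120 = 8.00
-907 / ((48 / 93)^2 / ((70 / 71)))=-3356.84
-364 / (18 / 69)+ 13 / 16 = -66937 / 48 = -1394.52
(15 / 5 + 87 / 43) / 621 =8 / 989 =0.01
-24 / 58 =-12 / 29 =-0.41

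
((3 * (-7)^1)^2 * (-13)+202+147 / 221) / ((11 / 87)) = -106331748 / 2431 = -43739.92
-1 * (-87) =87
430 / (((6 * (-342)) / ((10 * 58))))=-62350 / 513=-121.54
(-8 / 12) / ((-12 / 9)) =1 / 2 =0.50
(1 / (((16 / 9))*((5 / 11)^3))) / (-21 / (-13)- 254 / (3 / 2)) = -467181 / 13082000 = -0.04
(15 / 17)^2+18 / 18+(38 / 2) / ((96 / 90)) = 90589 / 4624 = 19.59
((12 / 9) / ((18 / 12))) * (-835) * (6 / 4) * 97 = -323980 / 3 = -107993.33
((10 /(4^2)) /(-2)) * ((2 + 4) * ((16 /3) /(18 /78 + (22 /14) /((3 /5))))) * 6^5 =-10614240 /389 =-27285.96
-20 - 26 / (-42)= -407 / 21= -19.38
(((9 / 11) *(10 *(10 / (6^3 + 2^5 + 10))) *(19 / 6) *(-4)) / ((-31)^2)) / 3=-1900 / 1363659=-0.00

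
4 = 4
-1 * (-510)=510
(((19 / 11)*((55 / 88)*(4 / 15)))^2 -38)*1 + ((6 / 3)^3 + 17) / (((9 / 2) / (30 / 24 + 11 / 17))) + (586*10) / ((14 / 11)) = 4576.91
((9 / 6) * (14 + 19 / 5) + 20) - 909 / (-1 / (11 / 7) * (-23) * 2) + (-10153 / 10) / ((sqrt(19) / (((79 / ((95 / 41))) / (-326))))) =12596 / 805 + 32885567 * sqrt(19) / 5884300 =40.01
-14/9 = -1.56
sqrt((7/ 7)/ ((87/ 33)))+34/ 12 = sqrt(319)/ 29+17/ 6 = 3.45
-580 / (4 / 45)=-6525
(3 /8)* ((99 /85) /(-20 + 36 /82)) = -12177 /545360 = -0.02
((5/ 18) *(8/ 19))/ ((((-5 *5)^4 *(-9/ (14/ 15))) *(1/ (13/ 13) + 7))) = -7/ 1803515625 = -0.00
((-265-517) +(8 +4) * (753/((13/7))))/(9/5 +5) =132715/221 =600.52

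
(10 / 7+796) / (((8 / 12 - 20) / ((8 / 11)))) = -66984 / 2233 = -30.00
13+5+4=22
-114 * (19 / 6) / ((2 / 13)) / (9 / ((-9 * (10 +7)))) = 79781 / 2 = 39890.50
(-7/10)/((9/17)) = -119/90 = -1.32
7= 7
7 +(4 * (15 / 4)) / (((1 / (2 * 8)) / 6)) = 1447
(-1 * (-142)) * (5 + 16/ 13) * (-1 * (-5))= 57510/ 13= 4423.85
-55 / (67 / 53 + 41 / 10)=-29150 / 2843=-10.25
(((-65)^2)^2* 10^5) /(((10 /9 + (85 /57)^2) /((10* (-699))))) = -8107935951375000000 /2167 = -3741548662378864.79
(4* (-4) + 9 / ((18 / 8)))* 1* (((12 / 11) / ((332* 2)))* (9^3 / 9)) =-1458 / 913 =-1.60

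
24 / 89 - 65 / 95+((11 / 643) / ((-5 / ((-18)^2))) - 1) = -13717004 / 5436565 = -2.52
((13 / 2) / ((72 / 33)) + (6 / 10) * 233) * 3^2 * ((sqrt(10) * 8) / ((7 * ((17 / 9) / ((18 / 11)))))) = 8326881 * sqrt(10) / 6545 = 4023.21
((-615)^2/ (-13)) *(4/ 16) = -7273.56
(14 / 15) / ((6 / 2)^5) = 14 / 3645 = 0.00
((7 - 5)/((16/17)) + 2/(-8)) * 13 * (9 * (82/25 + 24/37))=637767/740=861.85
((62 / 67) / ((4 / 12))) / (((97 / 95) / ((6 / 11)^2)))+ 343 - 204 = 109942801 / 786379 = 139.81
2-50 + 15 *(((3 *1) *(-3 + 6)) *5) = 627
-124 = -124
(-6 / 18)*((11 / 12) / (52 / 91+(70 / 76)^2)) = -27797 / 129159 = -0.22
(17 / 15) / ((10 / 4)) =34 / 75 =0.45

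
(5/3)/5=1/3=0.33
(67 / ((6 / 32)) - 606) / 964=-373 / 1446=-0.26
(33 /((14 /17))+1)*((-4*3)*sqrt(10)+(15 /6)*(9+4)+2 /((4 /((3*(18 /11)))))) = 442175 /308 - 3450*sqrt(10) /7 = -122.92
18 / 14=9 / 7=1.29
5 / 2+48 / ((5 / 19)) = 1849 / 10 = 184.90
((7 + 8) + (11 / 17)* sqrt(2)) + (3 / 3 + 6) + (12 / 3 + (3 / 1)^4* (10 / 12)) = 11* sqrt(2) / 17 + 187 / 2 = 94.42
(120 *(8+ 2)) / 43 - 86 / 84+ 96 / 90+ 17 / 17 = 87139 / 3010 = 28.95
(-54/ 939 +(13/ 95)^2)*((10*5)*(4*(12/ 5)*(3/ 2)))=-15775632/ 564965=-27.92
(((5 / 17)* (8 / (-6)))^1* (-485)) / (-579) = -9700 / 29529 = -0.33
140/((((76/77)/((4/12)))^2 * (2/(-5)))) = -1037575/25992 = -39.92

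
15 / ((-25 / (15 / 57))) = -3 / 19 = -0.16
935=935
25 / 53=0.47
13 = 13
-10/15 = -2/3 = -0.67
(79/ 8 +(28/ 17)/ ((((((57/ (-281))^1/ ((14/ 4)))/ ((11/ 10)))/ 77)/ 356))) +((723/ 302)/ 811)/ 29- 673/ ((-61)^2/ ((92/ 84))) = -1024125418993519943509/ 1195132407791560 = -856913.77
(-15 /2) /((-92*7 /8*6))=5 /322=0.02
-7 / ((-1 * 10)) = 7 / 10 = 0.70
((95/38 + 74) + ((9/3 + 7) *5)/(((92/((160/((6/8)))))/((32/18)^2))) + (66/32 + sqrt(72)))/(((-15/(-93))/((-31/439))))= -38241431453/196285680 -5766 *sqrt(2)/2195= -198.54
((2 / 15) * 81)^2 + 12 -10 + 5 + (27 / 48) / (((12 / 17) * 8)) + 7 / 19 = 30183073 / 243200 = 124.11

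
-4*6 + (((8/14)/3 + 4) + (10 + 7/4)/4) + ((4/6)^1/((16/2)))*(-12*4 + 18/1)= -6509/336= -19.37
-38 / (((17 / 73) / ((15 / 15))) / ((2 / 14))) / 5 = -2774 / 595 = -4.66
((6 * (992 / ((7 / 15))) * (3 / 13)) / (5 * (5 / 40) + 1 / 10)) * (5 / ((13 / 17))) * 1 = 910656000 / 34307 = 26544.32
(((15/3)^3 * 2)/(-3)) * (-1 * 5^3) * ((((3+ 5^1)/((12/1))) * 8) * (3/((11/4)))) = 60606.06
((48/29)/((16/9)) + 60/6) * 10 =3170/29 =109.31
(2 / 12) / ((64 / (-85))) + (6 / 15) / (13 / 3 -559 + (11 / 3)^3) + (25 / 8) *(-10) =-824519861 / 26198400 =-31.47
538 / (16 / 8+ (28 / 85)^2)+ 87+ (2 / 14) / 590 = 10763630137 / 31458210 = 342.16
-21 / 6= -3.50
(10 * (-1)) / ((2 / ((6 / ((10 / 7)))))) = -21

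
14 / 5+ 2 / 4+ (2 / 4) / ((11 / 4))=383 / 110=3.48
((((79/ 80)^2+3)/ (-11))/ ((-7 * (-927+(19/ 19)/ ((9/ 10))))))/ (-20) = 17613/ 6317696000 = 0.00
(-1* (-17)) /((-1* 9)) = -17 /9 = -1.89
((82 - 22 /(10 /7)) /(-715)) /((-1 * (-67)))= -0.00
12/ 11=1.09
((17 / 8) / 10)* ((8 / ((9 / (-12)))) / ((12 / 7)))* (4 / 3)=-238 / 135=-1.76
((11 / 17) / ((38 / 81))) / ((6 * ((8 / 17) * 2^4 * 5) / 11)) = 3267 / 48640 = 0.07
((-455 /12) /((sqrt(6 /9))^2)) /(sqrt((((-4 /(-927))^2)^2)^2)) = -335993080259655 /2048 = -164059121220.53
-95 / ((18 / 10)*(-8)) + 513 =37411 / 72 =519.60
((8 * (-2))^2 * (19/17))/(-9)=-4864/153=-31.79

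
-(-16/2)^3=512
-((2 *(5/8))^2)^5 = -9765625/1048576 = -9.31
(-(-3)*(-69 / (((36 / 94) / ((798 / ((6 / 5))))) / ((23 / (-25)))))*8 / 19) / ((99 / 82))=57085448 / 495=115324.14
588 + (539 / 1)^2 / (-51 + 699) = 671545 / 648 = 1036.33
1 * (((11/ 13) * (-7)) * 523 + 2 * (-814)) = -61435/ 13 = -4725.77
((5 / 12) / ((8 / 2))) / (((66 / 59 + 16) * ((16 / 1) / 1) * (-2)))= -59 / 310272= -0.00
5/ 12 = 0.42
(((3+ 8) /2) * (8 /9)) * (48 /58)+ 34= 3310 /87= 38.05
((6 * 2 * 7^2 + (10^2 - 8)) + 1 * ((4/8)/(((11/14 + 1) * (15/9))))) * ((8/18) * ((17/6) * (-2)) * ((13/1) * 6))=-133615.22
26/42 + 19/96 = 183/224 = 0.82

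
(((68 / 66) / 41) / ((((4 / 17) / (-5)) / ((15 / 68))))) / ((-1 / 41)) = 425 / 88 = 4.83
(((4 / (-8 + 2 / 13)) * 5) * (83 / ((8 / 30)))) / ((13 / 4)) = -4150 / 17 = -244.12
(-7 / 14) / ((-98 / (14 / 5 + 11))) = 0.07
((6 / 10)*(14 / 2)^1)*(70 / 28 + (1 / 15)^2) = 7889 / 750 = 10.52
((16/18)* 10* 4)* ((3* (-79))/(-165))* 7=35392/99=357.49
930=930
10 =10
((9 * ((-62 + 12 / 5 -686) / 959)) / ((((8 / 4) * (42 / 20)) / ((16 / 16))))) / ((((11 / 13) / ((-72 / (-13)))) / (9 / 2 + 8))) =-10065600 / 73843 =-136.31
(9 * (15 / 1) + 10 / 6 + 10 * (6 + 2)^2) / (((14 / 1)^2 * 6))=1165 / 1764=0.66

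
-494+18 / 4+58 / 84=-10265 / 21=-488.81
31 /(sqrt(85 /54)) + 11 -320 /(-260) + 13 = 93* sqrt(510) /85 + 328 /13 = 49.94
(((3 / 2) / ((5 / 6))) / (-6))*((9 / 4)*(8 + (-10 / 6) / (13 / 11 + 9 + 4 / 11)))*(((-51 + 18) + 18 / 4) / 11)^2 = -79798689 / 2245760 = -35.53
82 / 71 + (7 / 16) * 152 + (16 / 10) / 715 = 67.66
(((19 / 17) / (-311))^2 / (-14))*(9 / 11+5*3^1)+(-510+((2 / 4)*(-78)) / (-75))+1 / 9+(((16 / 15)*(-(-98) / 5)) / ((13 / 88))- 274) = -4040793268696501 / 6295572308025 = -641.85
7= 7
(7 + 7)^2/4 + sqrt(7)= sqrt(7) + 49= 51.65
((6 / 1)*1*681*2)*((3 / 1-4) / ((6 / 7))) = -9534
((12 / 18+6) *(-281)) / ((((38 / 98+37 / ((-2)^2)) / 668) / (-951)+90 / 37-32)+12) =8630378357440 / 80933213093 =106.64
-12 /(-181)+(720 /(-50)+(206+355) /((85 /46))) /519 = 97622 /156565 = 0.62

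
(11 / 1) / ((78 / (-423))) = -1551 / 26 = -59.65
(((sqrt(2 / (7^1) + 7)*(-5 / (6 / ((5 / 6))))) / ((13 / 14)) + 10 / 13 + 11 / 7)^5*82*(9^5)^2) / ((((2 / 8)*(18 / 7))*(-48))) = -32085758.15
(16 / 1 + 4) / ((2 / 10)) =100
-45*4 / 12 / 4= -15 / 4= -3.75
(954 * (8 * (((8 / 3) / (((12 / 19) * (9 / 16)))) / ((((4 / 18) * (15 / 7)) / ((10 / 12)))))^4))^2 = 1181203508272591652603218100224 / 22876792454961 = 51633265922139317.23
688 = 688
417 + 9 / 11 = 4596 / 11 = 417.82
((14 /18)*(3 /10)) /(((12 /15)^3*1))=175 /384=0.46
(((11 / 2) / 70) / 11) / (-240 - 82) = -1 / 45080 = -0.00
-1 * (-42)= 42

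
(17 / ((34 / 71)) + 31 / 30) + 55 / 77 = 3911 / 105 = 37.25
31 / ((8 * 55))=31 / 440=0.07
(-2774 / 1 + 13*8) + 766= -1904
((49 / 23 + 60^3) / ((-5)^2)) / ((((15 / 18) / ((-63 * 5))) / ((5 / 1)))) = -1877922522 / 115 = -16329761.06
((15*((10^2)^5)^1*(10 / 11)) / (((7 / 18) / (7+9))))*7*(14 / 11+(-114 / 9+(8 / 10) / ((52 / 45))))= -661104000000000000 / 1573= -420282263191354.10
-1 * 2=-2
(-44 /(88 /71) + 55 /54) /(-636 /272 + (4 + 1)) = -63308 /4887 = -12.95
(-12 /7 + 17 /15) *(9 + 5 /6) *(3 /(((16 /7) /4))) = -3599 /120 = -29.99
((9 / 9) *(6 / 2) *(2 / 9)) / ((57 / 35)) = 70 / 171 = 0.41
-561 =-561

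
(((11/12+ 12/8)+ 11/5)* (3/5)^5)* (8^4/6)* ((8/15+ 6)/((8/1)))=15636096/78125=200.14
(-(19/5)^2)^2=130321/625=208.51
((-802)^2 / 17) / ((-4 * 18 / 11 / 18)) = -1768811 / 17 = -104047.71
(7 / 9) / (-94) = -7 / 846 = -0.01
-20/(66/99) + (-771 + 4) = -797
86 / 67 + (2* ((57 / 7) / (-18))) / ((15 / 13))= 10541 / 21105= 0.50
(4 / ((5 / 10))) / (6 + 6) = 2 / 3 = 0.67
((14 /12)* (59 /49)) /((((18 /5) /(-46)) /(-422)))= 1431635 /189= 7574.79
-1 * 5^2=-25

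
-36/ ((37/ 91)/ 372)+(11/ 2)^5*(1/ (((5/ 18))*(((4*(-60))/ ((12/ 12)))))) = -7817377461/ 236800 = -33012.57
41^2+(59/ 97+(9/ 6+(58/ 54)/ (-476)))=2098233985/ 1246644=1683.11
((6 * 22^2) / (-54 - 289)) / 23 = -2904 / 7889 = -0.37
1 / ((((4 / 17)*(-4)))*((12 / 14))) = -119 / 96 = -1.24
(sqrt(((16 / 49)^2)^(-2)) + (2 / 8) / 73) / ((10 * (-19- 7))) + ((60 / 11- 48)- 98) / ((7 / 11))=-7513055839 / 34012160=-220.89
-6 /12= -1 /2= -0.50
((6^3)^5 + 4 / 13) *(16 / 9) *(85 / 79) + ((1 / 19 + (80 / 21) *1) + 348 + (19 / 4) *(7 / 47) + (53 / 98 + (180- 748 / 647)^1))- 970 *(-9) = 941375371111592118041425 / 1046706121188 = 899369318718.75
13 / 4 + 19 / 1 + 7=117 / 4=29.25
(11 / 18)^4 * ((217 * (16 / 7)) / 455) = 453871 / 2985255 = 0.15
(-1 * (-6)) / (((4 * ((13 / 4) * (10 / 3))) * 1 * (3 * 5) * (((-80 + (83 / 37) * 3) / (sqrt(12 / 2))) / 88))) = -9768 * sqrt(6) / 881075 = -0.03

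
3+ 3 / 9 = 10 / 3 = 3.33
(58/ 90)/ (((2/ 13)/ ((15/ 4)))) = 377/ 24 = 15.71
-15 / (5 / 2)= -6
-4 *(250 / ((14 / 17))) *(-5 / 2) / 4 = 10625 / 14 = 758.93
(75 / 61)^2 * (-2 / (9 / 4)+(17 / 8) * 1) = 55625 / 29768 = 1.87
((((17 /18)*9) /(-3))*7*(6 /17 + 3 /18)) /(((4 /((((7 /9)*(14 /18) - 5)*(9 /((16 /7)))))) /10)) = 1155665 /2592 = 445.86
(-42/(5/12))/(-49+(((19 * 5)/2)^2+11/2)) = -2016/44255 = -0.05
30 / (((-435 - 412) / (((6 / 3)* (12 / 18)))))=-40 / 847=-0.05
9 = 9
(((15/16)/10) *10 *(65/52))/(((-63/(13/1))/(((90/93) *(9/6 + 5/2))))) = -1625/1736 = -0.94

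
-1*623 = -623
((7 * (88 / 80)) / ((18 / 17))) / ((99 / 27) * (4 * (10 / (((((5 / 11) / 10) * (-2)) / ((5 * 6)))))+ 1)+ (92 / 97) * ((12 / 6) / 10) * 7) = -126973 / 844976796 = -0.00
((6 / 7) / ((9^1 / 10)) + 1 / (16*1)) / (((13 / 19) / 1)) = 6479 / 4368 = 1.48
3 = 3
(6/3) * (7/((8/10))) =35/2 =17.50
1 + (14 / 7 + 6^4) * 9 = 11683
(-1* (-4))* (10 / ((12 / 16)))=53.33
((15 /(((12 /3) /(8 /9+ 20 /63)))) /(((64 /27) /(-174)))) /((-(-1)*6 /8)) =-442.77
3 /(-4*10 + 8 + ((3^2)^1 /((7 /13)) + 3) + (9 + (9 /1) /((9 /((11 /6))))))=-126 /61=-2.07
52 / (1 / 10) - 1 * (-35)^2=-705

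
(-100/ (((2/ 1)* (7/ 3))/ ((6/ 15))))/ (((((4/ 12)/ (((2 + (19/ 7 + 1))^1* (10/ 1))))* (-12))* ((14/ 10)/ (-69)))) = -2070000/ 343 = -6034.99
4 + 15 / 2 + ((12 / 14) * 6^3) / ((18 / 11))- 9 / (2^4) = 13897 / 112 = 124.08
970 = 970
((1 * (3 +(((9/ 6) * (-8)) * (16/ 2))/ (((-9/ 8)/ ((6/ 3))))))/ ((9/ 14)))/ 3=7294/ 81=90.05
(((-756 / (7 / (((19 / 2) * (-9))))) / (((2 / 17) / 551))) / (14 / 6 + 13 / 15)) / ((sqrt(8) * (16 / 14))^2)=10595622555 / 8192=1293410.96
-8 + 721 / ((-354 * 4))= -12049 / 1416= -8.51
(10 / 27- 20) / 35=-106 / 189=-0.56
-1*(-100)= 100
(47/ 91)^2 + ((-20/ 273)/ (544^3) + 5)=5266036702777/ 999863574528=5.27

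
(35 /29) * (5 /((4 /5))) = 875 /116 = 7.54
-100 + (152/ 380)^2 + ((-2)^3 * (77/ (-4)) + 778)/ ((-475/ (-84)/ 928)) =14520768/ 95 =152850.19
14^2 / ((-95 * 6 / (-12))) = 392 / 95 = 4.13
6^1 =6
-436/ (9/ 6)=-872/ 3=-290.67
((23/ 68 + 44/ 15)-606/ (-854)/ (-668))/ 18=0.18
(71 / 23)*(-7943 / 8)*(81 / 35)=-45680193 / 6440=-7093.20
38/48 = 19/24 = 0.79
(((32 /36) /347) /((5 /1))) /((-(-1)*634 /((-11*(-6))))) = 88 /1649985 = 0.00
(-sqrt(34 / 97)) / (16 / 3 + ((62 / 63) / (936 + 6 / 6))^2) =-3484658961 * sqrt(3298) / 1802730608692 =-0.11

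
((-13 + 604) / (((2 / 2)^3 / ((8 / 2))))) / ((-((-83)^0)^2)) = -2364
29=29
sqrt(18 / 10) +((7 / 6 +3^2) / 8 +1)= 3*sqrt(5) / 5 +109 / 48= 3.61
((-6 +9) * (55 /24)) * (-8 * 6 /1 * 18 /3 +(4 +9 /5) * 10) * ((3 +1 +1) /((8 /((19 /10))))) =-120175 /64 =-1877.73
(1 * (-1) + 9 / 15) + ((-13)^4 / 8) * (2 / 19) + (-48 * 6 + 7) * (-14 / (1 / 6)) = 9112173 / 380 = 23979.40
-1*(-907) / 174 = 907 / 174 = 5.21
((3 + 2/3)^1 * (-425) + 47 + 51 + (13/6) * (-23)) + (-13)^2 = -8047/6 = -1341.17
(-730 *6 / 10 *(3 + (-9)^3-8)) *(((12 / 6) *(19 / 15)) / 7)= 4072232 / 35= 116349.49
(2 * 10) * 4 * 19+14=1534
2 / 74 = 1 / 37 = 0.03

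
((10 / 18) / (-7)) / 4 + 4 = 3.98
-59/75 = -0.79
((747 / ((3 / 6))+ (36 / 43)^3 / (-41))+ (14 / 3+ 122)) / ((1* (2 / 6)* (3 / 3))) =15848944426 / 3259787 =4861.96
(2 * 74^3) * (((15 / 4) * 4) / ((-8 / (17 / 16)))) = -12916515 / 8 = -1614564.38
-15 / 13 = -1.15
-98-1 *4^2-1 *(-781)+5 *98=1157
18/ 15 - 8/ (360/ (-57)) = 37/ 15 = 2.47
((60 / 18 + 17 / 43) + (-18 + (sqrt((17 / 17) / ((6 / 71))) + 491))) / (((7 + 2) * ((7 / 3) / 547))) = 547 * sqrt(426) / 126 + 33639406 / 2709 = 12507.25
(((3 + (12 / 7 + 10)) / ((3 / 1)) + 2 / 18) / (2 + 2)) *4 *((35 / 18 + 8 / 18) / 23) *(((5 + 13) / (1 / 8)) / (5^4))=108704 / 905625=0.12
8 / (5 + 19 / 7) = 28 / 27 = 1.04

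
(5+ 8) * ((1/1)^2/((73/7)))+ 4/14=783/511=1.53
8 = 8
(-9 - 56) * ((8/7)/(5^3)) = -104/175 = -0.59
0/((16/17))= 0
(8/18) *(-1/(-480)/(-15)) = -1/16200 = -0.00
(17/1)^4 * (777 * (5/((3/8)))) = 865277560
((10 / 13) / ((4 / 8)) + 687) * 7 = 62657 / 13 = 4819.77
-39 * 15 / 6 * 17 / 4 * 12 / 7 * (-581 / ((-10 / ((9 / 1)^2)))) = -13372047 / 4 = -3343011.75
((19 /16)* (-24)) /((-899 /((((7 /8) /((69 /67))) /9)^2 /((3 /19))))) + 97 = 4304598077665 /44376481152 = 97.00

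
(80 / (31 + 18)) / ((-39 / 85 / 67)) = -455600 / 1911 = -238.41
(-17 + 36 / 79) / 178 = -1307 / 14062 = -0.09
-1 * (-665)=665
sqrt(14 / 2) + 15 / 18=5 / 6 + sqrt(7)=3.48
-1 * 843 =-843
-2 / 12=-1 / 6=-0.17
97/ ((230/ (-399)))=-38703/ 230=-168.27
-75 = -75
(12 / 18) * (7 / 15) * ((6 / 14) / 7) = 0.02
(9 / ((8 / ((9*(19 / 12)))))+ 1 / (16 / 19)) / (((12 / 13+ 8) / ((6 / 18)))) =247 / 384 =0.64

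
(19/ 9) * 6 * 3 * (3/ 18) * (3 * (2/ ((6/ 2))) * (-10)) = -380/ 3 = -126.67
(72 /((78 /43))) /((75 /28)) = 4816 /325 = 14.82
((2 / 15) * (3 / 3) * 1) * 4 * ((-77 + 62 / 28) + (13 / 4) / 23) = -96142 / 2415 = -39.81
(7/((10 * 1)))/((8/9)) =63/80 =0.79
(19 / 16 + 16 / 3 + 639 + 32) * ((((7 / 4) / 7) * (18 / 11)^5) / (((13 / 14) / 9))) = 40326983109 / 2093663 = 19261.45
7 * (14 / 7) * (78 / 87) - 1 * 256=-7060 / 29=-243.45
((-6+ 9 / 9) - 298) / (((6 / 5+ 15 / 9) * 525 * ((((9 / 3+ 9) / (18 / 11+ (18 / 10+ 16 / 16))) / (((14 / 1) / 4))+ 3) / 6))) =-12322 / 38485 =-0.32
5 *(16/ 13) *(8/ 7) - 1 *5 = 185/ 91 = 2.03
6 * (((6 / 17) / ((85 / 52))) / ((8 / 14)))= 3276 / 1445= 2.27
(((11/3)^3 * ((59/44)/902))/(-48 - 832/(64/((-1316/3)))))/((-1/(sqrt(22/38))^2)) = -0.00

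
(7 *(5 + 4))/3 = 21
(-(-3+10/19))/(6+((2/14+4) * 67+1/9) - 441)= -2961/188309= -0.02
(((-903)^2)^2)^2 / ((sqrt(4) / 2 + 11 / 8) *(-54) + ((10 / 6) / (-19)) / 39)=-561569376110797203551081316 / 162917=-3446966099982182360042.73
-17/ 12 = -1.42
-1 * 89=-89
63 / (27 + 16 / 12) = 189 / 85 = 2.22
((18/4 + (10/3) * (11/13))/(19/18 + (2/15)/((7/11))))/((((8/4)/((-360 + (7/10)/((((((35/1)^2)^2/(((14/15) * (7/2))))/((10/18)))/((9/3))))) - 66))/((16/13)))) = -383112447716/252549375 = -1516.98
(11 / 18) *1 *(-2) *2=-22 / 9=-2.44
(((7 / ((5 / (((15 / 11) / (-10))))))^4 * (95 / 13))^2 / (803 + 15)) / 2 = 13654052229321 / 237067203417616000000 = 0.00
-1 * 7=-7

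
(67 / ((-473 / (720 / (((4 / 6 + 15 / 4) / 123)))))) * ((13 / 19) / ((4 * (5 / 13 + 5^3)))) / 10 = -150414732 / 388193465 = -0.39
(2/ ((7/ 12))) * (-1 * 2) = -48/ 7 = -6.86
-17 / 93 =-0.18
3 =3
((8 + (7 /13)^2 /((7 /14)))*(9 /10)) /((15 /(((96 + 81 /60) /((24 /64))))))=112926 /845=133.64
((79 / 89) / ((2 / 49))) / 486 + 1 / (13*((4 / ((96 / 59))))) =5045249 / 66351636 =0.08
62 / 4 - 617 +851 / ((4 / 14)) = 2377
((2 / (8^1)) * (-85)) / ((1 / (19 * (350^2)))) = -49459375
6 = 6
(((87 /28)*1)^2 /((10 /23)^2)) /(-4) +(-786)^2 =193736821599 /313600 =617783.23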